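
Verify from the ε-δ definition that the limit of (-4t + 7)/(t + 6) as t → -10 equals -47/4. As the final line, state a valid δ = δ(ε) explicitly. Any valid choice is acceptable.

δ = min(2, (8/31)ε)

Suppose ε > 0. We want δ > 0 with 0 < |t + 10| < δ ⇒ |(-4t + 7)/(t + 6) + 47/4| < ε.
Combining over a common denominator, (-4t + 7)/(t + 6) + 47/4 = [(-4t + 7)·(-4) − 47·(t + 6)] / [(-4)·(t + 6)] = -31(t + 10) / ((-4)(t + 6)).
So |(-4t + 7)/(t + 6) + 47/4| = 31|t + 10| / (4·|t + 6|).
Restrict δ ≤ 2. Then |t + 10| < 2 gives |t + 6| = |(t + 10) + (-4)| ≥ 4 − 2 = 2.
Hence |(-4t + 7)/(t + 6) + 47/4| < 31|t + 10|/(4·2) = (31/8)|t + 10|, which is < ε once |t + 10| < (8/31)ε.
Take δ = min(2, (8/31)ε). Then 0 < |t + 10| < δ forces both bounds, so |(-4t + 7)/(t + 6) + 47/4| < ε.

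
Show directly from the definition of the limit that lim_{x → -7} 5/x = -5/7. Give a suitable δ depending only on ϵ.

δ = min(7/2, (49/10)ϵ)

Suppose ϵ > 0. We seek δ > 0 such that 0 < |x + 7| < δ implies |5/x + 5/7| < ϵ.
|5/x + 5/7| = 5·|-7 − x|/(7·|x|) = 5|x + 7|/(7|x|).
Restrict δ ≤ 7/2. Then |x + 7| < 7/2 gives |x| > 7/2, so 7|x| > 49/2.
Then |5/x + 5/7| < 5|x + 7|/(49/2), which is < ϵ when |x + 7| < (49/10)ϵ.
Take δ = min(7/2, (49/10)ϵ). Then 0 < |x + 7| < δ gives both |x + 7| < 7/2 and |x + 7| < (49/10)ϵ, so |5/x + 5/7| < ϵ.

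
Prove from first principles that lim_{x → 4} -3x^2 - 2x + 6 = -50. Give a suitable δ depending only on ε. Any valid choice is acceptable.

δ = min(1, ε/29)

Suppose ε > 0. We want δ > 0 such that 0 < |x − 4| < δ implies |(-3x^2 - 2x + 6) + 50| < ε.
(-3x^2 - 2x + 6) + 50 = -3x^2 - 2x + 56 = (x − 4)(-3x - 14).
So |(-3x^2 - 2x + 6) + 50| = |x − 4|·|-3x - 14|.
Assume first that |x − 4| < 1, so |x| < 5. Then |-3x - 14| ≤ 3·5 + 14 = 29.
Hence |(-3x^2 - 2x + 6) + 50| ≤ 29|x − 4| < ε provided |x − 4| < ε/29.
Choosing δ = min(1, ε/29) ensures both conditions, hence |(-3x^2 - 2x + 6) + 50| < ε.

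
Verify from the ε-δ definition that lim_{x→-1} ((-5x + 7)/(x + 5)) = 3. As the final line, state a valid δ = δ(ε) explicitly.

Fix ε > 0. We want δ > 0 with 0 < |x + 1| < δ ⇒ |(-5x + 7)/(x + 5) − 3| < ε.
Combining over a common denominator, (-5x + 7)/(x + 5) − 3 = [(-5x + 7)·4 − 12·(x + 5)] / [4·(x + 5)] = -32(x + 1) / (4(x + 5)).
So |(-5x + 7)/(x + 5) − 3| = 32|x + 1| / (4·|x + 5|).
Restrict δ ≤ 2. Then |x + 1| < 2 gives |x + 5| = |(x + 1) + 4| ≥ 4 − 2 = 2.
Hence |(-5x + 7)/(x + 5) − 3| < 32|x + 1|/(4·2) = 4|x + 1|, which is < ε once |x + 1| < (1/4)ε.
Take δ = min(2, (1/4)ε). Then 0 < |x + 1| < δ forces both bounds, so |(-5x + 7)/(x + 5) − 3| < ε.

δ = min(2, (1/4)ε)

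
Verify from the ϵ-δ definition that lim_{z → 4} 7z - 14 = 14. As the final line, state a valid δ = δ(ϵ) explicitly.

δ = ϵ/7

Let ϵ > 0. We need δ > 0 so that 0 < |z − 4| < δ implies |(7z - 14) − 14| < ϵ.
Since (7z - 14) − 14 = 7(z − 4), we have |(7z - 14) − 14| = 7|z − 4|.
Thus it suffices that |z − 4| < ϵ/7.
Take δ = ϵ/7. If 0 < |z − 4| < δ then |(7z - 14) − 14| = 7|z − 4| < 7·(ϵ/7) = ϵ.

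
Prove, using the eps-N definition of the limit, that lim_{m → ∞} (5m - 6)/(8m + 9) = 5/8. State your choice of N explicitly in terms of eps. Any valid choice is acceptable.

N = (93/64)/eps

Let eps > 0. For m ≥ 1, |(5m - 6)/(8m + 9) − (5/8)| = |-93|/(8(8m + 9)) = 93/(8(8m + 9)).
Since 8m + 9 ≥ 8m for m ≥ 1, this is ≤ 93/(8·8m) = (93/64)/m.
So |(5m - 6)/(8m + 9) − (5/8)| < eps whenever m > (93/64)/eps.
Take N = (93/64)/eps. If m > N then |(5m - 6)/(8m + 9) − (5/8)| ≤ (93/64)/m < eps.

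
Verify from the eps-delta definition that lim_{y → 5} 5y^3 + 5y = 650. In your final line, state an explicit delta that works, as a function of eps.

Suppose eps > 0. We want delta > 0 such that 0 < |y − 5| < delta implies |(5y^3 + 5y) − 650| < eps.
(5y^3 + 5y) − 650 = 5y^3 + 5y - 650 = (y − 5)(5y^2 + 25y + 130).
So |(5y^3 + 5y) − 650| = |y − 5|·|5y^2 + 25y + 130|.
Require delta ≤ 1. Then |y − 5| < 1 gives |y| < 6, and by the triangle inequality |5y^2 + 25y + 130| ≤ 5·6^2 + 25·6 + 130 = 460.
Hence |(5y^3 + 5y) − 650| ≤ 460|y − 5| < eps provided |y − 5| < eps/460.
Take delta = min(1, eps/460). Then 0 < |y − 5| < delta gives both |y − 5| < 1 and |y − 5| < eps/460, so |(5y^3 + 5y) − 650| < eps.

delta = min(1, eps/460)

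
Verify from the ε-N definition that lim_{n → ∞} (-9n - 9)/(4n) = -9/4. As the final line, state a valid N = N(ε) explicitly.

Suppose ε > 0. For n ≥ 1, |(-9n - 9)/(4n) + 9/4| = |-36|/(4(4n)) = 36/(4(4n)).
Since 4n ≥ 4n for n ≥ 1, this is ≤ 36/(4·4n) = (9/4)/n.
So |(-9n - 9)/(4n) + 9/4| < ε whenever n > (9/4)/ε.
Take N = (9/4)/ε. If n > N then |(-9n - 9)/(4n) + 9/4| ≤ (9/4)/n < ε.

N = (9/4)/ε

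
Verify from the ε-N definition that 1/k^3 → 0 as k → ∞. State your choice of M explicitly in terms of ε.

M = (1/ε)^{1/3}

Suppose ε > 0. For k ≥ 1, |1/k^3 − 0| = 1/k^3.
1/k^3 < ε ⇔ k^3 > 1/ε ⇔ k > (1/ε)^{1/3}.
Take M = (1/ε)^{1/3}. Then k > M implies 1/k^3 < ε.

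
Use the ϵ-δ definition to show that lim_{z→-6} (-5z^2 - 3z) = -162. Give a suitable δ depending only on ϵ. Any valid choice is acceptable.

Let ϵ > 0. We want δ > 0 such that 0 < |z + 6| < δ implies |(-5z^2 - 3z) + 162| < ϵ.
(-5z^2 - 3z) + 162 = -5z^2 - 3z + 162 = (z + 6)(-5z + 27).
So |(-5z^2 - 3z) + 162| = |z + 6|·|-5z + 27|.
Require δ ≤ 1. Then |z + 6| < 1 gives |z| < 7, and by the triangle inequality |-5z + 27| ≤ 5·7 + 27 = 62.
Hence |(-5z^2 - 3z) + 162| ≤ 62|z + 6| < ϵ provided |z + 6| < ϵ/62.
Choosing δ = min(1, ϵ/62) ensures both conditions, hence |(-5z^2 - 3z) + 162| < ϵ.

δ = min(1, ϵ/62)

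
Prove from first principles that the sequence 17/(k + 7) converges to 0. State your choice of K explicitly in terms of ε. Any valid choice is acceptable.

K = 17/ε

Suppose ε > 0. For k ≥ 1, |17/(k + 7) − 0| = 17/(k + 7) ≤ 17/k.
We need 17/k < ε, i.e. k > 17/ε.
Take K = 17/ε. If k > K then |17/(k + 7)| ≤ 17/k < ε.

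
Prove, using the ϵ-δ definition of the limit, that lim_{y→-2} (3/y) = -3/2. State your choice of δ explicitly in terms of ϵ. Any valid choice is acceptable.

δ = min(1, (2/3)ϵ)

Suppose ϵ > 0. We seek δ > 0 such that 0 < |y + 2| < δ implies |3/y + 3/2| < ϵ.
|3/y + 3/2| = 3·|-2 − y|/(2·|y|) = 3|y + 2|/(2|y|).
Require δ ≤ 1 so that |y| > 2 − 1 = 1, hence 2|y| > 2.
Then |3/y + 3/2| < 3|y + 2|/2, which is < ϵ when |y + 2| < (2/3)ϵ.
Take δ = min(1, (2/3)ϵ). Then 0 < |y + 2| < δ gives both |y + 2| < 1 and |y + 2| < (2/3)ϵ, so |3/y + 3/2| < ϵ.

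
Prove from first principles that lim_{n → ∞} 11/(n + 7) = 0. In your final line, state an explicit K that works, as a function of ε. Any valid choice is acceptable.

K = 11/ε

Suppose ε > 0. For n ≥ 1, |11/(n + 7) − 0| = 11/(n + 7) ≤ 11/n.
We need 11/n < ε, i.e. n > 11/ε.
Take K = 11/ε. If n > K then |11/(n + 7)| ≤ 11/n < ε.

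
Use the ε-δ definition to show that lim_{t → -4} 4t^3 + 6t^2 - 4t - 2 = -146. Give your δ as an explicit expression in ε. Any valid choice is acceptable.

Fix ε > 0. We want δ > 0 such that 0 < |t + 4| < δ implies |(4t^3 + 6t^2 - 4t - 2) + 146| < ε.
(4t^3 + 6t^2 - 4t - 2) + 146 = 4t^3 + 6t^2 - 4t + 144 = (t + 4)(4t^2 - 10t + 36).
So |(4t^3 + 6t^2 - 4t - 2) + 146| = |t + 4|·|4t^2 - 10t + 36|.
Assume first that |t + 4| < 1, so |t| < 5. Then |4t^2 - 10t + 36| ≤ 4·5^2 + 10·5 + 36 = 186.
Hence |(4t^3 + 6t^2 - 4t - 2) + 146| ≤ 186|t + 4| < ε provided |t + 4| < ε/186.
Take δ = min(1, ε/186). Then 0 < |t + 4| < δ gives both |t + 4| < 1 and |t + 4| < ε/186, so |(4t^3 + 6t^2 - 4t - 2) + 146| < ε.

δ = min(1, ε/186)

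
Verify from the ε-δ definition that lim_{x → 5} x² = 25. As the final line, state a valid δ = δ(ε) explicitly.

Let ε > 0 be given. We seek δ > 0 with 0 < |x − 5| < δ ⇒ |x² − 25| < ε.
Factor: x² − 25 = (x − 5)(x + 5), so |x² − 25| = |x − 5|·|x + 5|.
Impose δ ≤ 2 so that |x| < 7; then |x + 5| ≤ 12.
Hence |x² − 25| ≤ 12|x − 5|, which is < ε once |x − 5| < ε/12.
Take δ = min(2, ε/12). If 0 < |x − 5| < δ then both bounds hold and |x² − 25| ≤ 12|x − 5| < 12·(ε/12) = ε.

δ = min(2, ε/12)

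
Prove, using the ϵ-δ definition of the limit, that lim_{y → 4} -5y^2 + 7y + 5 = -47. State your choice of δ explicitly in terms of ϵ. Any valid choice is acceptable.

Suppose ϵ > 0. We want δ > 0 such that 0 < |y − 4| < δ implies |(-5y^2 + 7y + 5) + 47| < ϵ.
(-5y^2 + 7y + 5) + 47 = -5y^2 + 7y + 52 = (y − 4)(-5y - 13).
So |(-5y^2 + 7y + 5) + 47| = |y − 4|·|-5y - 13|.
Require δ ≤ 1. Then |y − 4| < 1 gives |y| < 5, and by the triangle inequality |-5y - 13| ≤ 5·5 + 13 = 38.
Hence |(-5y^2 + 7y + 5) + 47| ≤ 38|y − 4| < ϵ provided |y − 4| < ϵ/38.
Choosing δ = min(1, ϵ/38) ensures both conditions, hence |(-5y^2 + 7y + 5) + 47| < ϵ.

δ = min(1, ϵ/38)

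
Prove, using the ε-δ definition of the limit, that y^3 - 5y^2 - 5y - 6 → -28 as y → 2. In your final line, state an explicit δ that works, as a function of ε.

Let ε > 0. We want δ > 0 such that 0 < |y − 2| < δ implies |(y^3 - 5y^2 - 5y - 6) + 28| < ε.
(y^3 - 5y^2 - 5y - 6) + 28 = y^3 - 5y^2 - 5y + 22 = (y − 2)(y^2 - 3y - 11).
So |(y^3 - 5y^2 - 5y - 6) + 28| = |y − 2|·|y^2 - 3y - 11|.
Require δ ≤ 1. Then |y − 2| < 1 gives |y| < 3, and by the triangle inequality |y^2 - 3y - 11| ≤ 3^2 + 3·3 + 11 = 29.
Hence |(y^3 - 5y^2 - 5y - 6) + 28| ≤ 29|y − 2| < ε provided |y − 2| < ε/29.
Take δ = min(1, ε/29). Then 0 < |y − 2| < δ gives both |y − 2| < 1 and |y − 2| < ε/29, so |(y^3 - 5y^2 - 5y - 6) + 28| < ε.

δ = min(1, ε/29)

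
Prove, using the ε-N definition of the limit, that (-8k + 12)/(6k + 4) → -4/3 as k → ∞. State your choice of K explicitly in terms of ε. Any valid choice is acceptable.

Fix ε > 0. For k ≥ 1, |(-8k + 12)/(6k + 4) + 4/3| = |104|/(6(6k + 4)) = 104/(6(6k + 4)).
Since 6k + 4 ≥ 6k for k ≥ 1, this is ≤ 104/(6·6k) = (26/9)/k.
So |(-8k + 12)/(6k + 4) + 4/3| < ε whenever k > (26/9)/ε.
Take K = (26/9)/ε. If k > K then |(-8k + 12)/(6k + 4) + 4/3| ≤ (26/9)/k < ε.

K = (26/9)/ε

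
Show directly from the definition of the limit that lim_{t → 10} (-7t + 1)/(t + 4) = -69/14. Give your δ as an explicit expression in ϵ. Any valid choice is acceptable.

Let ϵ > 0 be given. We want δ > 0 with 0 < |t − 10| < δ ⇒ |(-7t + 1)/(t + 4) + 69/14| < ϵ.
Combining over a common denominator, (-7t + 1)/(t + 4) + 69/14 = [(-7t + 1)·14 − (-69)·(t + 4)] / [14·(t + 4)] = -29(t − 10) / (14(t + 4)).
So |(-7t + 1)/(t + 4) + 69/14| = 29|t − 10| / (14·|t + 4|).
Require δ ≤ 7, so |t + 4| ≥ |14| − |t − 10| > 14 − 7 = 7.
Hence |(-7t + 1)/(t + 4) + 69/14| < 29|t − 10|/(14·7) = (29/98)|t − 10|, which is < ϵ once |t − 10| < (98/29)ϵ.
Take δ = min(7, (98/29)ϵ). Then 0 < |t − 10| < δ forces both bounds, so |(-7t + 1)/(t + 4) + 69/14| < ϵ.

δ = min(7, (98/29)ϵ)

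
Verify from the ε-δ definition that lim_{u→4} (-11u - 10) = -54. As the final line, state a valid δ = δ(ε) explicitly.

δ = ε/11

Let ε > 0. We need δ > 0 so that 0 < |u − 4| < δ implies |(-11u - 10) + 54| < ε.
|(-11u - 10) + 54| = |-11u + 44| = 11|u − 4|.
So 11|u − 4| < ε exactly when |u − 4| < ε/11.
Choosing δ = ε/11 gives |(-11u - 10) + 54| = 11|u − 4| < ε whenever |u − 4| < δ.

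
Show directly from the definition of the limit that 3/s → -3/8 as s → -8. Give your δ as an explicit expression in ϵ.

Let ϵ > 0 be given. We seek δ > 0 such that 0 < |s + 8| < δ implies |3/s + 3/8| < ϵ.
|3/s + 3/8| = 3·|-8 − s|/(8·|s|) = 3|s + 8|/(8|s|).
Require δ ≤ 4 so that |s| > 8 − 4 = 4, hence 8|s| > 32.
Then |3/s + 3/8| < 3|s + 8|/32, which is < ϵ when |s + 8| < (32/3)ϵ.
Take δ = min(4, (32/3)ϵ). Then 0 < |s + 8| < δ gives both |s + 8| < 4 and |s + 8| < (32/3)ϵ, so |3/s + 3/8| < ϵ.

δ = min(4, (32/3)ϵ)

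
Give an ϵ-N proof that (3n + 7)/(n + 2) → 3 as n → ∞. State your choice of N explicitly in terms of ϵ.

N = 1/ϵ

Fix ϵ > 0. For n ≥ 1, |(3n + 7)/(n + 2) − 3| = |1|/((n + 2)) = 1/((n + 2)).
Since n + 2 ≥ n for n ≥ 1, this is ≤ 1/(n) = 1/n.
So |(3n + 7)/(n + 2) − 3| < ϵ whenever n > 1/ϵ.
Take N = 1/ϵ. If n > N then |(3n + 7)/(n + 2) − 3| ≤ 1/n < ϵ.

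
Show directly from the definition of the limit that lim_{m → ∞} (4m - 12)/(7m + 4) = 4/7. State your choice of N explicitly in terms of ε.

N = (100/49)/ε

Suppose ε > 0. For m ≥ 1, |(4m - 12)/(7m + 4) − (4/7)| = |-100|/(7(7m + 4)) = 100/(7(7m + 4)).
Since 7m + 4 ≥ 7m for m ≥ 1, this is ≤ 100/(7·7m) = (100/49)/m.
So |(4m - 12)/(7m + 4) − (4/7)| < ε whenever m > (100/49)/ε.
Take N = (100/49)/ε. If m > N then |(4m - 12)/(7m + 4) − (4/7)| ≤ (100/49)/m < ε.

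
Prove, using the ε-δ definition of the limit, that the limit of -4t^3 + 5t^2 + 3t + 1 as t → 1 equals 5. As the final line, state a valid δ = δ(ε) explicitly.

δ = min(1, ε/22)

Let ε > 0 be given. We want δ > 0 such that 0 < |t − 1| < δ implies |(-4t^3 + 5t^2 + 3t + 1) − 5| < ε.
(-4t^3 + 5t^2 + 3t + 1) − 5 = -4t^3 + 5t^2 + 3t - 4 = (t − 1)(-4t^2 + t + 4).
So |(-4t^3 + 5t^2 + 3t + 1) − 5| = |t − 1|·|-4t^2 + t + 4|.
Assume first that |t − 1| < 1, so |t| < 2. Then |-4t^2 + t + 4| ≤ 4·2^2 + 2 + 4 = 22.
Hence |(-4t^3 + 5t^2 + 3t + 1) − 5| ≤ 22|t − 1| < ε provided |t − 1| < ε/22.
Choosing δ = min(1, ε/22) ensures both conditions, hence |(-4t^3 + 5t^2 + 3t + 1) − 5| < ε.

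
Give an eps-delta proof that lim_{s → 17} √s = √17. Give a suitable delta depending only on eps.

Let eps > 0 be given. We want delta > 0 such that 0 < |s − 17| < delta implies |√s − √17| < eps.
Multiplying by the conjugate, |√s − √17| = |s − 17|/(√s + √17).
Restrict delta ≤ 17 so that |s − 17| < 17 forces s > 0, and then √s + √17 > √17.
Hence |√s − √17| < |s − 17|/√17, which is < eps once |s − 17| < √17·eps.
Take delta = min(17, √17·eps). If 0 < |s − 17| < delta then s > 0 and |√s − √17| < |s − 17|/√17 < eps.

delta = min(17, √17·eps)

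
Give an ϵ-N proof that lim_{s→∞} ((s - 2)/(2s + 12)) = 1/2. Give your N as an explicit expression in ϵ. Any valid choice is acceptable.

Let ϵ > 0. We seek N > 0 such that s > N implies |(s - 2)/(2s + 12) − (1/2)| < ϵ.
(s - 2)/(2s + 12) − (1/2) = (2(s - 2) − (2s + 12)) / (2(2s + 12)) = -16/(2(2s + 12)).
For s > 0 we have 2s + 12 > 2s, so |(s - 2)/(2s + 12) − (1/2)| = 16/(2(2s + 12)) < 16/(2·2s) = 4/s.
Thus |(s - 2)/(2s + 12) − (1/2)| < ϵ whenever s > 4/ϵ.
Take N = 4/ϵ. If s > N then |(s - 2)/(2s + 12) − (1/2)| < 4/s < ϵ.

N = 4/ϵ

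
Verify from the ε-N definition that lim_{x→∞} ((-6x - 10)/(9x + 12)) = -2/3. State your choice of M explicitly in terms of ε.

M = (2/9)/ε

Suppose ε > 0. We seek M > 0 such that x > M implies |(-6x - 10)/(9x + 12) + 2/3| < ε.
(-6x - 10)/(9x + 12) + 2/3 = (9(-6x - 10) − (-6)(9x + 12)) / (9(9x + 12)) = -18/(9(9x + 12)).
For x > 0 we have 9x + 12 > 9x, so |(-6x - 10)/(9x + 12) + 2/3| = 18/(9(9x + 12)) < 18/(9·9x) = (2/9)/x.
Thus |(-6x - 10)/(9x + 12) + 2/3| < ε whenever x > (2/9)/ε.
Take M = (2/9)/ε. If x > M then |(-6x - 10)/(9x + 12) + 2/3| < (2/9)/x < ε.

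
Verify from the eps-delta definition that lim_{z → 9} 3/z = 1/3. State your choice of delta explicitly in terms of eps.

delta = min(9/2, (27/2)eps)

Suppose eps > 0. We seek delta > 0 such that 0 < |z − 9| < delta implies |3/z − (1/3)| < eps.
|3/z − (1/3)| = 3·|9 − z|/(9·|z|) = 3|z − 9|/(9|z|).
Restrict delta ≤ 9/2. Then |z − 9| < 9/2 gives |z| > 9/2, so 9|z| > 81/2.
Then |3/z − (1/3)| < 3|z − 9|/(81/2), which is < eps when |z − 9| < (27/2)eps.
Take delta = min(9/2, (27/2)eps). Then 0 < |z − 9| < delta gives both |z − 9| < 9/2 and |z − 9| < (27/2)eps, so |3/z − (1/3)| < eps.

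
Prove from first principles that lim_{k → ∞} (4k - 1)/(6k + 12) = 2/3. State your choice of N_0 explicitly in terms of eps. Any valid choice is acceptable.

N_0 = (3/2)/eps

Let eps > 0 be given. For k ≥ 1, |(4k - 1)/(6k + 12) − (2/3)| = |-54|/(6(6k + 12)) = 54/(6(6k + 12)).
Since 6k + 12 ≥ 6k for k ≥ 1, this is ≤ 54/(6·6k) = (3/2)/k.
So |(4k - 1)/(6k + 12) − (2/3)| < eps whenever k > (3/2)/eps.
Take N_0 = (3/2)/eps. If k > N_0 then |(4k - 1)/(6k + 12) − (2/3)| ≤ (3/2)/k < eps.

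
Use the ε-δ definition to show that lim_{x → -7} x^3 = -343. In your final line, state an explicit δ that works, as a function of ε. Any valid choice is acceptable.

Let ε > 0. We seek δ > 0 with 0 < |x + 7| < δ ⇒ |x^3 + 343| < ε.
Factor: x^3 + 343 = (x + 7)(x^2 - 7x + 49), so |x^3 + 343| = |x + 7|·|x^2 - 7x + 49|.
Impose δ ≤ 1 so that |x| < 8; then |x^2 - 7x + 49| ≤ 169.
Hence |x^3 + 343| ≤ 169|x + 7|, which is < ε once |x + 7| < ε/169.
Take δ = min(1, ε/169). If 0 < |x + 7| < δ then both bounds hold and |x^3 + 343| ≤ 169|x + 7| < 169·(ε/169) = ε.

δ = min(1, ε/169)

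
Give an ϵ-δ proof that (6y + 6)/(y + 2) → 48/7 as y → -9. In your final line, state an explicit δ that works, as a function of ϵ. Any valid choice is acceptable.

δ = min(7/2, (49/12)ϵ)

Suppose ϵ > 0. We want δ > 0 with 0 < |y + 9| < δ ⇒ |(6y + 6)/(y + 2) − (48/7)| < ϵ.
Combining over a common denominator, (6y + 6)/(y + 2) − (48/7) = [(6y + 6)·(-7) − (-48)·(y + 2)] / [(-7)·(y + 2)] = 6(y + 9) / ((-7)(y + 2)).
So |(6y + 6)/(y + 2) − (48/7)| = 6|y + 9| / (7·|y + 2|).
Require δ ≤ 7/2, so |y + 2| ≥ |-7| − |y + 9| > 7 − 7/2 = 7/2.
Hence |(6y + 6)/(y + 2) − (48/7)| < 6|y + 9|/(7·(7/2)) = (12/49)|y + 9|, which is < ϵ once |y + 9| < (49/12)ϵ.
Take δ = min(7/2, (49/12)ϵ). Then 0 < |y + 9| < δ forces both bounds, so |(6y + 6)/(y + 2) − (48/7)| < ϵ.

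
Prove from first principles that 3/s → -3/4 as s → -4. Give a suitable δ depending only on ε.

δ = min(2, (8/3)ε)

Fix ε > 0. We seek δ > 0 such that 0 < |s + 4| < δ implies |3/s + 3/4| < ε.
|3/s + 3/4| = 3·|-4 − s|/(4·|s|) = 3|s + 4|/(4|s|).
Restrict δ ≤ 2. Then |s + 4| < 2 gives |s| > 2, so 4|s| > 8.
Then |3/s + 3/4| < 3|s + 4|/8, which is < ε when |s + 4| < (8/3)ε.
Take δ = min(2, (8/3)ε). Then 0 < |s + 4| < δ gives both |s + 4| < 2 and |s + 4| < (8/3)ε, so |3/s + 3/4| < ε.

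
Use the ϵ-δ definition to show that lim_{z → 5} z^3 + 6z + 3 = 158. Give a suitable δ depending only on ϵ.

δ = min(1, ϵ/97)

Let ϵ > 0 be given. We want δ > 0 such that 0 < |z − 5| < δ implies |(z^3 + 6z + 3) − 158| < ϵ.
(z^3 + 6z + 3) − 158 = z^3 + 6z - 155 = (z − 5)(z^2 + 5z + 31).
So |(z^3 + 6z + 3) − 158| = |z − 5|·|z^2 + 5z + 31|.
Require δ ≤ 1. Then |z − 5| < 1 gives |z| < 6, and by the triangle inequality |z^2 + 5z + 31| ≤ 6^2 + 5·6 + 31 = 97.
Hence |(z^3 + 6z + 3) − 158| ≤ 97|z − 5| < ϵ provided |z − 5| < ϵ/97.
Choosing δ = min(1, ϵ/97) ensures both conditions, hence |(z^3 + 6z + 3) − 158| < ϵ.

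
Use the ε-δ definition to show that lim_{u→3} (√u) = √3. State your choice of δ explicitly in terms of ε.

Let ε > 0. We want δ > 0 such that 0 < |u − 3| < δ implies |√u − √3| < ε.
Rationalise: √u − √3 = (u − 3)/(√u + √3), so |√u − √3| = |u − 3|/(√u + √3).
Restrict δ ≤ 3 so that |u − 3| < 3 forces u > 0, and then √u + √3 > √3.
Hence |√u − √3| < |u − 3|/√3, which is < ε once |u − 3| < √3·ε.
Take δ = min(3, √3·ε). If 0 < |u − 3| < δ then u > 0 and |√u − √3| < |u − 3|/√3 < ε.

δ = min(3, √3·ε)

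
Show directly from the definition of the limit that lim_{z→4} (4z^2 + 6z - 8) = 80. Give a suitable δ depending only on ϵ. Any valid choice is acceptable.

Let ϵ > 0. We want δ > 0 such that 0 < |z − 4| < δ implies |(4z^2 + 6z - 8) − 80| < ϵ.
(4z^2 + 6z - 8) − 80 = 4z^2 + 6z - 88 = (z − 4)(4z + 22).
So |(4z^2 + 6z - 8) − 80| = |z − 4|·|4z + 22|.
Require δ ≤ 2. Then |z − 4| < 2 gives |z| < 6, and by the triangle inequality |4z + 22| ≤ 4·6 + 22 = 46.
Hence |(4z^2 + 6z - 8) − 80| ≤ 46|z − 4| < ϵ provided |z − 4| < ϵ/46.
Take δ = min(2, ϵ/46). Then 0 < |z − 4| < δ gives both |z − 4| < 2 and |z − 4| < ϵ/46, so |(4z^2 + 6z - 8) − 80| < ϵ.

δ = min(2, ϵ/46)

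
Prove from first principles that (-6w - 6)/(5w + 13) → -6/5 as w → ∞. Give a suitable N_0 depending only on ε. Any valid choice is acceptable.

N_0 = (48/25)/ε

Suppose ε > 0. We seek N_0 > 0 such that w > N_0 implies |(-6w - 6)/(5w + 13) + 6/5| < ε.
(-6w - 6)/(5w + 13) + 6/5 = (5(-6w - 6) − (-6)(5w + 13)) / (5(5w + 13)) = 48/(5(5w + 13)).
For w > 0 we have 5w + 13 > 5w, so |(-6w - 6)/(5w + 13) + 6/5| = 48/(5(5w + 13)) < 48/(5·5w) = (48/25)/w.
Thus |(-6w - 6)/(5w + 13) + 6/5| < ε whenever w > (48/25)/ε.
Take N_0 = (48/25)/ε. If w > N_0 then |(-6w - 6)/(5w + 13) + 6/5| < (48/25)/w < ε.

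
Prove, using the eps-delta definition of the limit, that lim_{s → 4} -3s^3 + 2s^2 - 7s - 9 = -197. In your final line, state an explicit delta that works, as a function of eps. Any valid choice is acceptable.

Let eps > 0 be given. We want delta > 0 such that 0 < |s − 4| < delta implies |(-3s^3 + 2s^2 - 7s - 9) + 197| < eps.
(-3s^3 + 2s^2 - 7s - 9) + 197 = -3s^3 + 2s^2 - 7s + 188 = (s − 4)(-3s^2 - 10s - 47).
So |(-3s^3 + 2s^2 - 7s - 9) + 197| = |s − 4|·|-3s^2 - 10s - 47|.
Require delta ≤ 1. Then |s − 4| < 1 gives |s| < 5, and by the triangle inequality |-3s^2 - 10s - 47| ≤ 3·5^2 + 10·5 + 47 = 172.
Hence |(-3s^3 + 2s^2 - 7s - 9) + 197| ≤ 172|s − 4| < eps provided |s − 4| < eps/172.
Take delta = min(1, eps/172). Then 0 < |s − 4| < delta gives both |s − 4| < 1 and |s − 4| < eps/172, so |(-3s^3 + 2s^2 - 7s - 9) + 197| < eps.

delta = min(1, eps/172)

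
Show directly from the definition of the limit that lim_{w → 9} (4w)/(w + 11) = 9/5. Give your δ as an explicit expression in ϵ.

Fix ϵ > 0. We want δ > 0 with 0 < |w − 9| < δ ⇒ |(4w)/(w + 11) − (9/5)| < ϵ.
Combining over a common denominator, (4w)/(w + 11) − (9/5) = [(4w)·20 − 36·(w + 11)] / [20·(w + 11)] = 44(w − 9) / (20(w + 11)).
So |(4w)/(w + 11) − (9/5)| = 44|w − 9| / (20·|w + 11|).
Restrict δ ≤ 10. Then |w − 9| < 10 gives |w + 11| = |(w − 9) + 20| ≥ 20 − 10 = 10.
Hence |(4w)/(w + 11) − (9/5)| < 44|w − 9|/(20·10) = (11/50)|w − 9|, which is < ϵ once |w − 9| < (50/11)ϵ.
Take δ = min(10, (50/11)ϵ). Then 0 < |w − 9| < δ forces both bounds, so |(4w)/(w + 11) − (9/5)| < ϵ.

δ = min(10, (50/11)ϵ)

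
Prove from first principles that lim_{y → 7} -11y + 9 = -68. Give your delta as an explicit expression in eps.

Suppose eps > 0. We need delta > 0 so that 0 < |y − 7| < delta implies |(-11y + 9) + 68| < eps.
|(-11y + 9) + 68| = |-11y + 77| = 11|y − 7|.
Thus it suffices that |y − 7| < eps/11.
Take delta = eps/11. If 0 < |y − 7| < delta then |(-11y + 9) + 68| = 11|y − 7| < 11·(eps/11) = eps.

delta = eps/11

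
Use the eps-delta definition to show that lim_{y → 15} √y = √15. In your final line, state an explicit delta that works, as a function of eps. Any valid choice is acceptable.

Fix eps > 0. We want delta > 0 such that 0 < |y − 15| < delta implies |√y − √15| < eps.
Rationalise: √y − √15 = (y − 15)/(√y + √15), so |√y − √15| = |y − 15|/(√y + √15).
Restrict delta ≤ 15 so that |y − 15| < 15 forces y > 0, and then √y + √15 > √15.
Hence |√y − √15| < |y − 15|/√15, which is < eps once |y − 15| < √15·eps.
Take delta = min(15, √15·eps). If 0 < |y − 15| < delta then y > 0 and |√y − √15| < |y − 15|/√15 < eps.

delta = min(15, √15·eps)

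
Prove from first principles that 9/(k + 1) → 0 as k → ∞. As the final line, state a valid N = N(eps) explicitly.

Suppose eps > 0. For k ≥ 1, |9/(k + 1) − 0| = 9/(k + 1) ≤ 9/k.
We need 9/k < eps, i.e. k > 9/eps.
Take N = 9/eps. If k > N then |9/(k + 1)| ≤ 9/k < eps.

N = 9/eps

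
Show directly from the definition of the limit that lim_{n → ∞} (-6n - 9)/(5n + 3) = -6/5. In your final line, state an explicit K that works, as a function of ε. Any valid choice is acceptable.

K = (27/25)/ε

Let ε > 0. For n ≥ 1, |(-6n - 9)/(5n + 3) + 6/5| = |-27|/(5(5n + 3)) = 27/(5(5n + 3)).
Since 5n + 3 ≥ 5n for n ≥ 1, this is ≤ 27/(5·5n) = (27/25)/n.
So |(-6n - 9)/(5n + 3) + 6/5| < ε whenever n > (27/25)/ε.
Take K = (27/25)/ε. If n > K then |(-6n - 9)/(5n + 3) + 6/5| ≤ (27/25)/n < ε.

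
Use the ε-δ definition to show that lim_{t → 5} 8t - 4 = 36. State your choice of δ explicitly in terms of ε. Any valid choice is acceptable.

Suppose ε > 0. We need δ > 0 so that 0 < |t − 5| < δ implies |(8t - 4) − 36| < ε.
|(8t - 4) − 36| = |8t - 40| = 8|t − 5|.
Thus it suffices that |t − 5| < ε/8.
Choosing δ = ε/8 gives |(8t - 4) − 36| = 8|t − 5| < ε whenever |t − 5| < δ.

δ = ε/8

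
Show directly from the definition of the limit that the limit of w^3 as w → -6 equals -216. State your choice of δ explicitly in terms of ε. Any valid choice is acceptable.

Let ε > 0 be given. We seek δ > 0 with 0 < |w + 6| < δ ⇒ |w^3 + 216| < ε.
Factor: w^3 + 216 = (w + 6)(w^2 - 6w + 36), so |w^3 + 216| = |w + 6|·|w^2 - 6w + 36|.
Restrict δ ≤ 1. Then |w + 6| < 1 gives |w| < 7, so by the triangle inequality |w^2 - 6w + 36| ≤ 7^2 + 6·7 + 36 = 127.
Hence |w^3 + 216| ≤ 127|w + 6|, which is < ε once |w + 6| < ε/127.
Take δ = min(1, ε/127). If 0 < |w + 6| < δ then both bounds hold and |w^3 + 216| ≤ 127|w + 6| < 127·(ε/127) = ε.

δ = min(1, ε/127)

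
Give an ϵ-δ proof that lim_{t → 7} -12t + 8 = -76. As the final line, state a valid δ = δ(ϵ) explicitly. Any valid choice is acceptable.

Let ϵ > 0. We need δ > 0 so that 0 < |t − 7| < δ implies |(-12t + 8) + 76| < ϵ.
|(-12t + 8) + 76| = |-12t + 84| = 12|t − 7|.
Thus it suffices that |t − 7| < ϵ/12.
Take δ = ϵ/12. If 0 < |t − 7| < δ then |(-12t + 8) + 76| = 12|t − 7| < 12·(ϵ/12) = ϵ.

δ = ϵ/12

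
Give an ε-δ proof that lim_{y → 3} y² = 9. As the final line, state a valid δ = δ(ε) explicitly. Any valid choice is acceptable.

Let ε > 0. We seek δ > 0 with 0 < |y − 3| < δ ⇒ |y² − 9| < ε.
Factor: y² − 9 = (y − 3)(y + 3), so |y² − 9| = |y − 3|·|y + 3|.
Restrict δ ≤ 1. Then |y − 3| < 1 gives |y| < 4, so by the triangle inequality |y + 3| ≤ 4 + 3 = 7.
Hence |y² − 9| ≤ 7|y − 3|, which is < ε once |y − 3| < ε/7.
Take δ = min(1, ε/7). If 0 < |y − 3| < δ then both bounds hold and |y² − 9| ≤ 7|y − 3| < 7·(ε/7) = ε.

δ = min(1, ε/7)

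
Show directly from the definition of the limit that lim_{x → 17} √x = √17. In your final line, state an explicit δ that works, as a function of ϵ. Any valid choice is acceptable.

δ = min(17, √17·ϵ)

Suppose ϵ > 0. We want δ > 0 such that 0 < |x − 17| < δ implies |√x − √17| < ϵ.
Rationalise: √x − √17 = (x − 17)/(√x + √17), so |√x − √17| = |x − 17|/(√x + √17).
Restrict δ ≤ 17 so that |x − 17| < 17 forces x > 0, and then √x + √17 > √17.
Hence |√x − √17| < |x − 17|/√17, which is < ϵ once |x − 17| < √17·ϵ.
Take δ = min(17, √17·ϵ). If 0 < |x − 17| < δ then x > 0 and |√x − √17| < |x − 17|/√17 < ϵ.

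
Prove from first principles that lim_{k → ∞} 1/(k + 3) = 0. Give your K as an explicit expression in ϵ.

K = 1/ϵ

Let ϵ > 0 be given. For k ≥ 1, |1/(k + 3) − 0| = 1/(k + 3) ≤ 1/k.
We need 1/k < ϵ, i.e. k > 1/ϵ.
Take K = 1/ϵ. If k > K then |1/(k + 3)| ≤ 1/k < ϵ.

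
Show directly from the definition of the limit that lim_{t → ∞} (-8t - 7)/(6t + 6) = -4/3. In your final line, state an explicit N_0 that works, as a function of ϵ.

N_0 = (1/6)/ϵ

Suppose ϵ > 0. We seek N_0 > 0 such that t > N_0 implies |(-8t - 7)/(6t + 6) + 4/3| < ϵ.
(-8t - 7)/(6t + 6) + 4/3 = (6(-8t - 7) − (-8)(6t + 6)) / (6(6t + 6)) = 6/(6(6t + 6)).
For t > 0 we have 6t + 6 > 6t, so |(-8t - 7)/(6t + 6) + 4/3| = 6/(6(6t + 6)) < 6/(6·6t) = (1/6)/t.
Thus |(-8t - 7)/(6t + 6) + 4/3| < ϵ whenever t > (1/6)/ϵ.
Take N_0 = (1/6)/ϵ. If t > N_0 then |(-8t - 7)/(6t + 6) + 4/3| < (1/6)/t < ϵ.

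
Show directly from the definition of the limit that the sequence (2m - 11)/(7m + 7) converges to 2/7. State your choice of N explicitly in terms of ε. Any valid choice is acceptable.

Let ε > 0 be given. For m ≥ 1, |(2m - 11)/(7m + 7) − (2/7)| = |-91|/(7(7m + 7)) = 91/(7(7m + 7)).
Since 7m + 7 ≥ 7m for m ≥ 1, this is ≤ 91/(7·7m) = (13/7)/m.
So |(2m - 11)/(7m + 7) − (2/7)| < ε whenever m > (13/7)/ε.
Take N = (13/7)/ε. If m > N then |(2m - 11)/(7m + 7) − (2/7)| ≤ (13/7)/m < ε.

N = (13/7)/ε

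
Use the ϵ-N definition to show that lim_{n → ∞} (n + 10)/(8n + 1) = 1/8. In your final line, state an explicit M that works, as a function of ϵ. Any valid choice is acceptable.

M = (79/64)/ϵ

Fix ϵ > 0. For n ≥ 1, |(n + 10)/(8n + 1) − (1/8)| = |79|/(8(8n + 1)) = 79/(8(8n + 1)).
Since 8n + 1 ≥ 8n for n ≥ 1, this is ≤ 79/(8·8n) = (79/64)/n.
So |(n + 10)/(8n + 1) − (1/8)| < ϵ whenever n > (79/64)/ϵ.
Take M = (79/64)/ϵ. If n > M then |(n + 10)/(8n + 1) − (1/8)| ≤ (79/64)/n < ϵ.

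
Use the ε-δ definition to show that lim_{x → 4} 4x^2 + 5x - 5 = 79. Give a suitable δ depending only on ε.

δ = min(1, ε/41)

Let ε > 0 be given. We want δ > 0 such that 0 < |x − 4| < δ implies |(4x^2 + 5x - 5) − 79| < ε.
(4x^2 + 5x - 5) − 79 = 4x^2 + 5x - 84 = (x − 4)(4x + 21).
So |(4x^2 + 5x - 5) − 79| = |x − 4|·|4x + 21|.
Assume first that |x − 4| < 1, so |x| < 5. Then |4x + 21| ≤ 4·5 + 21 = 41.
Hence |(4x^2 + 5x - 5) − 79| ≤ 41|x − 4| < ε provided |x − 4| < ε/41.
Choosing δ = min(1, ε/41) ensures both conditions, hence |(4x^2 + 5x - 5) − 79| < ε.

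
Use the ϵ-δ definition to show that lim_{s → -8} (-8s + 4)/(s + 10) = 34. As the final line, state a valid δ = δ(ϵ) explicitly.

δ = min(1, (1/42)ϵ)

Fix ϵ > 0. We want δ > 0 with 0 < |s + 8| < δ ⇒ |(-8s + 4)/(s + 10) − 34| < ϵ.
Combining over a common denominator, (-8s + 4)/(s + 10) − 34 = [(-8s + 4)·2 − 68·(s + 10)] / [2·(s + 10)] = -84(s + 8) / (2(s + 10)).
So |(-8s + 4)/(s + 10) − 34| = 84|s + 8| / (2·|s + 10|).
Require δ ≤ 1, so |s + 10| ≥ |2| − |s + 8| > 2 − 1 = 1.
Hence |(-8s + 4)/(s + 10) − 34| < 84|s + 8|/(2·1) = 42|s + 8|, which is < ϵ once |s + 8| < (1/42)ϵ.
Take δ = min(1, (1/42)ϵ). Then 0 < |s + 8| < δ forces both bounds, so |(-8s + 4)/(s + 10) − 34| < ϵ.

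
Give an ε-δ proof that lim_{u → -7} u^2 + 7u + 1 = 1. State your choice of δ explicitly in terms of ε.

δ = min(1, ε/8)

Let ε > 0 be given. We want δ > 0 such that 0 < |u + 7| < δ implies |(u^2 + 7u + 1) − 1| < ε.
(u^2 + 7u + 1) − 1 = u^2 + 7u = (u + 7)(u).
So |(u^2 + 7u + 1) − 1| = |u + 7|·|u|.
Assume first that |u + 7| < 1, so |u| < 8. Then |u| ≤ 8 = 8.
Hence |(u^2 + 7u + 1) − 1| ≤ 8|u + 7| < ε provided |u + 7| < ε/8.
Choosing δ = min(1, ε/8) ensures both conditions, hence |(u^2 + 7u + 1) − 1| < ε.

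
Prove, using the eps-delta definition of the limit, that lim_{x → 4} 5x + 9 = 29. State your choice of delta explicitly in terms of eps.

Let eps > 0. We need delta > 0 so that 0 < |x − 4| < delta implies |(5x + 9) − 29| < eps.
Since (5x + 9) − 29 = 5(x − 4), we have |(5x + 9) − 29| = 5|x − 4|.
So 5|x − 4| < eps exactly when |x − 4| < eps/5.
Take delta = eps/5. If 0 < |x − 4| < delta then |(5x + 9) − 29| = 5|x − 4| < 5·(eps/5) = eps.

delta = eps/5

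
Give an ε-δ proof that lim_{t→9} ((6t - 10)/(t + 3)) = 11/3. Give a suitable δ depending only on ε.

δ = min(6, (18/7)ε)

Suppose ε > 0. We want δ > 0 with 0 < |t − 9| < δ ⇒ |(6t - 10)/(t + 3) − (11/3)| < ε.
Combining over a common denominator, (6t - 10)/(t + 3) − (11/3) = [(6t - 10)·12 − 44·(t + 3)] / [12·(t + 3)] = 28(t − 9) / (12(t + 3)).
So |(6t - 10)/(t + 3) − (11/3)| = 28|t − 9| / (12·|t + 3|).
Restrict δ ≤ 6. Then |t − 9| < 6 gives |t + 3| = |(t − 9) + 12| ≥ 12 − 6 = 6.
Hence |(6t - 10)/(t + 3) − (11/3)| < 28|t − 9|/(12·6) = (7/18)|t − 9|, which is < ε once |t − 9| < (18/7)ε.
Take δ = min(6, (18/7)ε). Then 0 < |t − 9| < δ forces both bounds, so |(6t - 10)/(t + 3) − (11/3)| < ε.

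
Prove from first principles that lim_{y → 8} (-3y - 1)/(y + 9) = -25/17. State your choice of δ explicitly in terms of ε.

δ = min(17/2, (289/52)ε)

Suppose ε > 0. We want δ > 0 with 0 < |y − 8| < δ ⇒ |(-3y - 1)/(y + 9) + 25/17| < ε.
Combining over a common denominator, (-3y - 1)/(y + 9) + 25/17 = [(-3y - 1)·17 − (-25)·(y + 9)] / [17·(y + 9)] = -26(y − 8) / (17(y + 9)).
So |(-3y - 1)/(y + 9) + 25/17| = 26|y − 8| / (17·|y + 9|).
Require δ ≤ 17/2, so |y + 9| ≥ |17| − |y − 8| > 17 − 17/2 = 17/2.
Hence |(-3y - 1)/(y + 9) + 25/17| < 26|y − 8|/(17·(17/2)) = (52/289)|y − 8|, which is < ε once |y − 8| < (289/52)ε.
Take δ = min(17/2, (289/52)ε). Then 0 < |y − 8| < δ forces both bounds, so |(-3y - 1)/(y + 9) + 25/17| < ε.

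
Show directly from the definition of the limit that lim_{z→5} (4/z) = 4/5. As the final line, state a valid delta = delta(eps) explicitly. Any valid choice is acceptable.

Fix eps > 0. We seek delta > 0 such that 0 < |z − 5| < delta implies |4/z − (4/5)| < eps.
|4/z − (4/5)| = 4·|5 − z|/(5·|z|) = 4|z − 5|/(5|z|).
Restrict delta ≤ 5/2. Then |z − 5| < 5/2 gives |z| > 5/2, so 5|z| > 25/2.
Then |4/z − (4/5)| < 4|z − 5|/(25/2), which is < eps when |z − 5| < (25/8)eps.
Take delta = min(5/2, (25/8)eps). Then 0 < |z − 5| < delta gives both |z − 5| < 5/2 and |z − 5| < (25/8)eps, so |4/z − (4/5)| < eps.

delta = min(5/2, (25/8)eps)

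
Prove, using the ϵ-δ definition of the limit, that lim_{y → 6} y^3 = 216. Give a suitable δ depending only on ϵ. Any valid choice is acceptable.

Let ϵ > 0 be given. We seek δ > 0 with 0 < |y − 6| < δ ⇒ |y^3 − 216| < ϵ.
Factor: y^3 − 216 = (y − 6)(y^2 + 6y + 36), so |y^3 − 216| = |y − 6|·|y^2 + 6y + 36|.
Restrict δ ≤ 1. Then |y − 6| < 1 gives |y| < 7, so by the triangle inequality |y^2 + 6y + 36| ≤ 7^2 + 6·7 + 36 = 127.
Hence |y^3 − 216| ≤ 127|y − 6|, which is < ϵ once |y − 6| < ϵ/127.
Take δ = min(1, ϵ/127). If 0 < |y − 6| < δ then both bounds hold and |y^3 − 216| ≤ 127|y − 6| < 127·(ϵ/127) = ϵ.

δ = min(1, ϵ/127)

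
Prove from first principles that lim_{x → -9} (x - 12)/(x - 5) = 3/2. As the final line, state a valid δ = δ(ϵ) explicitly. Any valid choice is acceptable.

Suppose ϵ > 0. We want δ > 0 with 0 < |x + 9| < δ ⇒ |(x - 12)/(x - 5) − (3/2)| < ϵ.
Combining over a common denominator, (x - 12)/(x - 5) − (3/2) = [(x - 12)·(-14) − (-21)·(x - 5)] / [(-14)·(x - 5)] = 7(x + 9) / ((-14)(x - 5)).
So |(x - 12)/(x - 5) − (3/2)| = 7|x + 9| / (14·|x − 5|).
Require δ ≤ 7, so |x − 5| ≥ |-14| − |x + 9| > 14 − 7 = 7.
Hence |(x - 12)/(x - 5) − (3/2)| < 7|x + 9|/(14·7) = (1/14)|x + 9|, which is < ϵ once |x + 9| < 14ϵ.
Take δ = min(7, 14ϵ). Then 0 < |x + 9| < δ forces both bounds, so |(x - 12)/(x - 5) − (3/2)| < ϵ.

δ = min(7, 14ϵ)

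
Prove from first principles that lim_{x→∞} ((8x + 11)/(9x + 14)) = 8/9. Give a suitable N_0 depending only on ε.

Fix ε > 0. We seek N_0 > 0 such that x > N_0 implies |(8x + 11)/(9x + 14) − (8/9)| < ε.
(8x + 11)/(9x + 14) − (8/9) = (9(8x + 11) − 8(9x + 14)) / (9(9x + 14)) = -13/(9(9x + 14)).
For x > 0 we have 9x + 14 > 9x, so |(8x + 11)/(9x + 14) − (8/9)| = 13/(9(9x + 14)) < 13/(9·9x) = (13/81)/x.
Thus |(8x + 11)/(9x + 14) − (8/9)| < ε whenever x > (13/81)/ε.
Take N_0 = (13/81)/ε. If x > N_0 then |(8x + 11)/(9x + 14) − (8/9)| < (13/81)/x < ε.

N_0 = (13/81)/ε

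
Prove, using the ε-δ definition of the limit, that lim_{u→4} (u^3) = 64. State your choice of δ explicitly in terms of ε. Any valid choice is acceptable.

Let ε > 0 be given. We seek δ > 0 with 0 < |u − 4| < δ ⇒ |u^3 − 64| < ε.
Factor: u^3 − 64 = (u − 4)(u^2 + 4u + 16), so |u^3 − 64| = |u − 4|·|u^2 + 4u + 16|.
Restrict δ ≤ 1. Then |u − 4| < 1 gives |u| < 5, so by the triangle inequality |u^2 + 4u + 16| ≤ 5^2 + 4·5 + 16 = 61.
Hence |u^3 − 64| ≤ 61|u − 4|, which is < ε once |u − 4| < ε/61.
Take δ = min(1, ε/61). If 0 < |u − 4| < δ then both bounds hold and |u^3 − 64| ≤ 61|u − 4| < 61·(ε/61) = ε.

δ = min(1, ε/61)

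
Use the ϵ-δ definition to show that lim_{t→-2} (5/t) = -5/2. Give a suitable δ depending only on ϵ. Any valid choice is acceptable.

δ = min(1, (2/5)ϵ)

Let ϵ > 0 be given. We seek δ > 0 such that 0 < |t + 2| < δ implies |5/t + 5/2| < ϵ.
|5/t + 5/2| = 5·|-2 − t|/(2·|t|) = 5|t + 2|/(2|t|).
Require δ ≤ 1 so that |t| > 2 − 1 = 1, hence 2|t| > 2.
Then |5/t + 5/2| < 5|t + 2|/2, which is < ϵ when |t + 2| < (2/5)ϵ.
Take δ = min(1, (2/5)ϵ). Then 0 < |t + 2| < δ gives both |t + 2| < 1 and |t + 2| < (2/5)ϵ, so |5/t + 5/2| < ϵ.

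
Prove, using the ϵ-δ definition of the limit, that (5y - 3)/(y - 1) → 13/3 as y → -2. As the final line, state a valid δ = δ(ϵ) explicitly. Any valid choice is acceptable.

Suppose ϵ > 0. We want δ > 0 with 0 < |y + 2| < δ ⇒ |(5y - 3)/(y - 1) − (13/3)| < ϵ.
Combining over a common denominator, (5y - 3)/(y - 1) − (13/3) = [(5y - 3)·(-3) − (-13)·(y - 1)] / [(-3)·(y - 1)] = -2(y + 2) / ((-3)(y - 1)).
So |(5y - 3)/(y - 1) − (13/3)| = 2|y + 2| / (3·|y − 1|).
Require δ ≤ 3/2, so |y − 1| ≥ |-3| − |y + 2| > 3 − 3/2 = 3/2.
Hence |(5y - 3)/(y - 1) − (13/3)| < 2|y + 2|/(3·(3/2)) = (4/9)|y + 2|, which is < ϵ once |y + 2| < (9/4)ϵ.
Take δ = min(3/2, (9/4)ϵ). Then 0 < |y + 2| < δ forces both bounds, so |(5y - 3)/(y - 1) − (13/3)| < ϵ.

δ = min(3/2, (9/4)ϵ)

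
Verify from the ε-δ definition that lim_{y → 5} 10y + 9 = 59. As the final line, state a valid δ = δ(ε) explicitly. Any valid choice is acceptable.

Let ε > 0 be given. We need δ > 0 so that 0 < |y − 5| < δ implies |(10y + 9) − 59| < ε.
Since (10y + 9) − 59 = 10(y − 5), we have |(10y + 9) − 59| = 10|y − 5|.
So 10|y − 5| < ε exactly when |y − 5| < ε/10.
Choosing δ = ε/10 gives |(10y + 9) − 59| = 10|y − 5| < ε whenever |y − 5| < δ.

δ = ε/10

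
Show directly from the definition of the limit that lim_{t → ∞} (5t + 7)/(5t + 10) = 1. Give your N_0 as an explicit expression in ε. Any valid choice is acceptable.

N_0 = (3/5)/ε

Fix ε > 0. We seek N_0 > 0 such that t > N_0 implies |(5t + 7)/(5t + 10) − 1| < ε.
(5t + 7)/(5t + 10) − 1 = (5(5t + 7) − 5(5t + 10)) / (5(5t + 10)) = -15/(5(5t + 10)).
For t > 0 we have 5t + 10 > 5t, so |(5t + 7)/(5t + 10) − 1| = 15/(5(5t + 10)) < 15/(5·5t) = (3/5)/t.
Thus |(5t + 7)/(5t + 10) − 1| < ε whenever t > (3/5)/ε.
Take N_0 = (3/5)/ε. If t > N_0 then |(5t + 7)/(5t + 10) − 1| < (3/5)/t < ε.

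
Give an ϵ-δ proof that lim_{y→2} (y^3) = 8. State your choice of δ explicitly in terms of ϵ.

Suppose ϵ > 0. We seek δ > 0 with 0 < |y − 2| < δ ⇒ |y^3 − 8| < ϵ.
Factor: y^3 − 8 = (y − 2)(y^2 + 2y + 4), so |y^3 − 8| = |y − 2|·|y^2 + 2y + 4|.
Impose δ ≤ 1 so that |y| < 3; then |y^2 + 2y + 4| ≤ 19.
Hence |y^3 − 8| ≤ 19|y − 2|, which is < ϵ once |y − 2| < ϵ/19.
Take δ = min(1, ϵ/19). If 0 < |y − 2| < δ then both bounds hold and |y^3 − 8| ≤ 19|y − 2| < 19·(ϵ/19) = ϵ.

δ = min(1, ϵ/19)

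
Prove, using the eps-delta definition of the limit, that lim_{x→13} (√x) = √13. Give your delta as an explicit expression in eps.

Let eps > 0 be given. We want delta > 0 such that 0 < |x − 13| < delta implies |√x − √13| < eps.
Multiplying by the conjugate, |√x − √13| = |x − 13|/(√x + √13).
Restrict delta ≤ 13 so that |x − 13| < 13 forces x > 0, and then √x + √13 > √13.
Hence |√x − √13| < |x − 13|/√13, which is < eps once |x − 13| < √13·eps.
Take delta = min(13, √13·eps). If 0 < |x − 13| < delta then x > 0 and |√x − √13| < |x − 13|/√13 < eps.

delta = min(13, √13·eps)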